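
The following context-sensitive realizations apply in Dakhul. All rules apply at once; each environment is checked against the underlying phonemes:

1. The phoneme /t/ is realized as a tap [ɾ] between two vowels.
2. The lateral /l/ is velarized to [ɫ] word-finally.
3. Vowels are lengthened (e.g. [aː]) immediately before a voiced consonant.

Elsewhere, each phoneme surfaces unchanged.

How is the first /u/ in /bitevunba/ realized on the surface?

/u/ (between /v/ and /n/): before a voiced consonant, so rule 3 applies → [uː].

[uː]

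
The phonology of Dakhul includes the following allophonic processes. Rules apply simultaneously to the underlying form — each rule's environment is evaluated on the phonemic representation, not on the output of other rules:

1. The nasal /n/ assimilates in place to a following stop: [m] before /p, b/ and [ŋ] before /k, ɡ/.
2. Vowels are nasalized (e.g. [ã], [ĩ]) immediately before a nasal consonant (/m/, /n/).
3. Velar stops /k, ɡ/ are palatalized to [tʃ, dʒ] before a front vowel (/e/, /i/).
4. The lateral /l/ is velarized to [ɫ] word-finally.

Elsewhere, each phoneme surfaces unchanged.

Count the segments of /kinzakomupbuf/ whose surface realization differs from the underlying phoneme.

Segments that undergo a rule: /k/ → [tʃ] (rule 3); /i/ → [ĩ] (rule 2); /o/ → [õ] (rule 2).
All other segments surface unchanged.

3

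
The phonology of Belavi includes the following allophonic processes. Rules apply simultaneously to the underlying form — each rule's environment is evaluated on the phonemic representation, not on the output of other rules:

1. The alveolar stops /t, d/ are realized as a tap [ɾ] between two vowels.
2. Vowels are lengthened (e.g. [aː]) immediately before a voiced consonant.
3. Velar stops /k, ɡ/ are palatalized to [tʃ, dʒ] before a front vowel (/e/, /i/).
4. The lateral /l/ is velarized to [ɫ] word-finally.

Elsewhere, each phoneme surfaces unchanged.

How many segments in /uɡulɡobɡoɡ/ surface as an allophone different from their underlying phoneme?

4

Segments that undergo a rule: /u/ → [uː] (rule 2); /u/ → [uː] (rule 2); /o/ → [oː] (rule 2); /o/ → [oː] (rule 2).
All other segments surface unchanged.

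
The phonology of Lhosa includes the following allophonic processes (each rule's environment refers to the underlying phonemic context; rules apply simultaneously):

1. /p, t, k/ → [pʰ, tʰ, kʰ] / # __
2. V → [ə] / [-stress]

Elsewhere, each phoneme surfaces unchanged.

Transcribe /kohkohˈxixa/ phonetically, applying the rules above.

[kʰəhkəhˈxixə]

/k/ — word-initial, word-initially — surfaces as [kʰ] (rule 1).
Rule 2 applies to /o/ (between /k/ and /h/: in an unstressed syllable) → [ə].
/h/ (between /o/ and /k/) is unaffected → [h].
/k/ (between /h/ and /o/) is in the target of rule 1 but the environment (word-initially) is not met → [k].
Rule 2 applies to /o/ (between /k/ and /h/: in an unstressed syllable) → [ə].
/h/ (between /o/ and /x/): no rule targets it → [h].
/x/ (between /h/ and /i/): no rule targets it → [x].
/i/ (between /x/ and /x/) is in the target of rule 2 but the environment (in an unstressed syllable) is not met → [i].
/x/ — not in any rule's target class → [x].
Rule 2 applies to /a/ (word-final: in an unstressed syllable) → [ə].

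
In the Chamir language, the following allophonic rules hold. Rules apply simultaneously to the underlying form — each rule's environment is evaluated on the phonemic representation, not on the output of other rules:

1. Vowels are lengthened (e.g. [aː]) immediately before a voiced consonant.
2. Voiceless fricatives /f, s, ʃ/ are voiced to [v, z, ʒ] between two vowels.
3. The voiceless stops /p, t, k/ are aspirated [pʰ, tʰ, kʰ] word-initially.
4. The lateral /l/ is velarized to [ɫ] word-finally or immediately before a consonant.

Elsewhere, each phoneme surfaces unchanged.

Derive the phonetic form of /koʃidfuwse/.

/k/ (word-initial) occurs word-initially → [kʰ] by rule 3.
/o/ (between /k/ and /ʃ/): rule 1 targets it, but not before a voiced consonant → unchanged [o].
Rule 2 applies to /ʃ/ (between /o/ and /i/: between two vowels) → [ʒ].
Rule 1 applies to /i/ (between /ʃ/ and /d/: before a voiced consonant) → [iː].
/d/ stays [d].
/f/ (between /d/ and /u/) is in the target of rule 2 but the environment (between two vowels) is not met → [f].
Rule 1 applies to /u/ (between /f/ and /w/: before a voiced consonant) → [uː].
/w/ stays [w].
/s/ — between /w/ and /e/; rule 2 does not apply here → [s].
/e/ — word-final; rule 1 does not apply here → [e].

[kʰoʒiːdfuːwse]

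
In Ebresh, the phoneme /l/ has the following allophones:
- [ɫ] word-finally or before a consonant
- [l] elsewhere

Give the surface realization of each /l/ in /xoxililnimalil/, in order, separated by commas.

[l], [ɫ], [l], [ɫ]

Occurrence 1 (position 5): no conditioning environment matches → elsewhere allophone [l].
Occurrence 2 (position 7): word-finally or before a consonant → [ɫ].
Occurrence 3 (position 12): no conditioning environment matches → elsewhere allophone [l].
Occurrence 4 (position 14): word-finally or before a consonant → [ɫ].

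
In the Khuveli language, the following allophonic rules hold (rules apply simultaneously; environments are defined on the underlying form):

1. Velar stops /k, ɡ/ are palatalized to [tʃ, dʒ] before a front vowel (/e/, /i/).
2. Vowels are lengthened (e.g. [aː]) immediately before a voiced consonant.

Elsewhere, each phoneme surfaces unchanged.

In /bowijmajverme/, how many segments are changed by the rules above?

Segments that undergo a rule: /o/ → [oː] (rule 2); /i/ → [iː] (rule 2); /a/ → [aː] (rule 2); /e/ → [eː] (rule 2).
All other segments surface unchanged.

4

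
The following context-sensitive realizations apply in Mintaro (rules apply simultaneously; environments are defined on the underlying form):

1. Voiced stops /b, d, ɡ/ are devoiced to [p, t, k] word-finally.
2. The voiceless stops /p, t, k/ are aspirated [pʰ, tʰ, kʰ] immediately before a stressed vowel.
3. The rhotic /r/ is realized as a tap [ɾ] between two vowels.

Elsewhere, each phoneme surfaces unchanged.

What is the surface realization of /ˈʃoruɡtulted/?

/ʃ/ — not in any rule's target class → [ʃ].
/o/ (between /ʃ/ and /r/): no rule targets it → [o].
/r/ (between /o/ and /u/) occurs between two vowels → [ɾ] by rule 3.
/u/ (between /r/ and /ɡ/) is unaffected → [u].
/ɡ/ (between /u/ and /t/) fails the environment for rule 1, so it stays [ɡ].
/t/ (between /ɡ/ and /u/) fails the environment for rule 2, so it stays [t].
/u/ (between /t/ and /l/): no rule targets it → [u].
/l/ — not in any rule's target class → [l].
/t/ (between /l/ and /e/) fails the environment for rule 2, so it stays [t].
/e/ stays [e].
Rule 1 applies to /d/ (word-final: word-finally) → [t].

[ˈʃoɾuɡtultet]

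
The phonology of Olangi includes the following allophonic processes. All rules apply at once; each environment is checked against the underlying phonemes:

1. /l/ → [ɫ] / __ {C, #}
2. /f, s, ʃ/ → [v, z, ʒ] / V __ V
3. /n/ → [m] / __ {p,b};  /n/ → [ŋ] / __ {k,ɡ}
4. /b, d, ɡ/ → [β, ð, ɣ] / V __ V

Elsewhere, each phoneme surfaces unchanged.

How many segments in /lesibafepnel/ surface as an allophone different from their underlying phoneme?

Segments that undergo a rule: /s/ → [z] (rule 2); /b/ → [β] (rule 4); /f/ → [v] (rule 2); /l/ → [ɫ] (rule 1).
All other segments surface unchanged.

4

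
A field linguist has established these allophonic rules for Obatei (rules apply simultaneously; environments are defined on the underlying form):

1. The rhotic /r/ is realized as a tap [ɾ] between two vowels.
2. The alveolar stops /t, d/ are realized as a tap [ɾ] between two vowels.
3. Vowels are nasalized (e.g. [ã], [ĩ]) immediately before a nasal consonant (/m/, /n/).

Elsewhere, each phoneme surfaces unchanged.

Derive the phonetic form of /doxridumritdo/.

[doxriɾũmritdo]

/d/ — word-initial; rule 2 does not apply here → [d].
/o/ — between /d/ and /x/; rule 3 does not apply here → [o].
/x/ — not in any rule's target class → [x].
/r/ — between /x/ and /i/; rule 1 does not apply here → [r].
/i/ — between /r/ and /d/; rule 3 does not apply here → [i].
/d/ — between /i/ and /u/, between two vowels — surfaces as [ɾ] (rule 2).
/u/ (between /d/ and /m/): before a nasal consonant, so rule 3 applies → [ũ].
/m/ stays [m].
/r/ — between /m/ and /i/; rule 1 does not apply here → [r].
/i/ (between /r/ and /t/) is in the target of rule 3 but the environment (before a nasal consonant) is not met → [i].
/t/ (between /i/ and /d/) is in the target of rule 2 but the environment (between two vowels) is not met → [t].
/d/ (between /t/ and /o/): rule 2 targets it, but not between two vowels → unchanged [d].
/o/ — word-final; rule 3 does not apply here → [o].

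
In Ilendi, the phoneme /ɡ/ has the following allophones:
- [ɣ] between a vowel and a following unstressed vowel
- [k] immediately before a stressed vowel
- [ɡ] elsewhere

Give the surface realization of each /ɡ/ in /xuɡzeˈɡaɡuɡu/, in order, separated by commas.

[ɡ], [k], [ɣ], [ɣ]

Occurrence 1 (position 3): no conditioning environment matches → elsewhere allophone [ɡ].
Occurrence 2 (position 6): immediately before a stressed vowel → [k].
Occurrence 3 (position 8): between a vowel and a following unstressed vowel → [ɣ].
Occurrence 4 (position 10): between a vowel and a following unstressed vowel → [ɣ].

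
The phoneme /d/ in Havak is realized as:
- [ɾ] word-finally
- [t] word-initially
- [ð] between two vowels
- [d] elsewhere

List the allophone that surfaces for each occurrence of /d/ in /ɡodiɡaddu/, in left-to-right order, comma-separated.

Occurrence 1 (position 3): between two vowels → [ð].
Occurrence 2 (position 7): no conditioning environment matches → elsewhere allophone [d].
Occurrence 3 (position 8): no conditioning environment matches → elsewhere allophone [d].

[ð], [d], [d]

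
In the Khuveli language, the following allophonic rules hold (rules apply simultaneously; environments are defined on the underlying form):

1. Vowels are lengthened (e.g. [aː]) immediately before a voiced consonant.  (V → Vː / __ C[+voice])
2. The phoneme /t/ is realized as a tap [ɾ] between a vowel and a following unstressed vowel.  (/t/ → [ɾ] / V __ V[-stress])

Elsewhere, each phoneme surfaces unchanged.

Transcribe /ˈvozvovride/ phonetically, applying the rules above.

[ˈvoːzvoːvriːde]

/v/ (word-initial): no rule targets it → [v].
/o/ — between /v/ and /z/, before a voiced consonant — surfaces as [oː] (rule 1).
/z/ stays [z].
/v/ stays [v].
Rule 1 applies to /o/ (between /v/ and /v/: before a voiced consonant) → [oː].
/v/ stays [v].
/r/ stays [r].
/i/ — between /r/ and /d/, before a voiced consonant — surfaces as [iː] (rule 1).
/d/ (between /i/ and /e/): no rule targets it → [d].
/e/ — word-final; rule 1 does not apply here → [e].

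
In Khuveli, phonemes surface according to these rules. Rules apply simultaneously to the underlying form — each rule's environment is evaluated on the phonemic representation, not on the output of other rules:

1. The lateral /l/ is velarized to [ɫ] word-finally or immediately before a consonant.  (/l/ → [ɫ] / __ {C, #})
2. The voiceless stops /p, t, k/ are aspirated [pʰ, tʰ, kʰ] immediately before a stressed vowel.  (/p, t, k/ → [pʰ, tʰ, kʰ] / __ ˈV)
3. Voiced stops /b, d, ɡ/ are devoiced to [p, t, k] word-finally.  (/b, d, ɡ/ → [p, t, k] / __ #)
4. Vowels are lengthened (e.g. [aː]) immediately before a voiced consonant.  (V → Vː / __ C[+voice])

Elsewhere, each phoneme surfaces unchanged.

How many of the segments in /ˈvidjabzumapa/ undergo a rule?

Segments that undergo a rule: /i/ → [iː] (rule 4); /a/ → [aː] (rule 4); /u/ → [uː] (rule 4).
All other segments surface unchanged.

3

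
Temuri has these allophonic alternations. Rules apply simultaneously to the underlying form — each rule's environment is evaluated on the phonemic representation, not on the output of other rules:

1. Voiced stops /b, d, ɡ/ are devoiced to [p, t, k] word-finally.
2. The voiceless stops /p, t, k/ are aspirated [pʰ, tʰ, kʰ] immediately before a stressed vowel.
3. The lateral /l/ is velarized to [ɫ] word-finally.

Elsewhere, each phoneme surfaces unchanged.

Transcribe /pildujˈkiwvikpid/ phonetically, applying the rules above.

[pildujˈkʰiwvikpit]

/p/ (word-initial): rule 2 targets it, but not immediately before a stressed vowel → unchanged [p].
/i/ (between /p/ and /l/): no rule targets it → [i].
/l/ (between /i/ and /d/): rule 3 targets it, but not word-finally → unchanged [l].
/d/ (between /l/ and /u/) fails the environment for rule 1, so it stays [d].
/u/ (between /d/ and /j/): no rule targets it → [u].
/j/ stays [j].
/k/ — between /j/ and /i/, immediately before a stressed vowel — surfaces as [kʰ] (rule 2).
/i/ stays [i].
/w/ — not in any rule's target class → [w].
/v/ — not in any rule's target class → [v].
/i/ — not in any rule's target class → [i].
/k/ (between /i/ and /p/): rule 2 targets it, but not immediately before a stressed vowel → unchanged [k].
/p/ (between /k/ and /i/) is in the target of rule 2 but the environment (immediately before a stressed vowel) is not met → [p].
/i/ — not in any rule's target class → [i].
Rule 1 applies to /d/ (word-final: word-finally) → [t].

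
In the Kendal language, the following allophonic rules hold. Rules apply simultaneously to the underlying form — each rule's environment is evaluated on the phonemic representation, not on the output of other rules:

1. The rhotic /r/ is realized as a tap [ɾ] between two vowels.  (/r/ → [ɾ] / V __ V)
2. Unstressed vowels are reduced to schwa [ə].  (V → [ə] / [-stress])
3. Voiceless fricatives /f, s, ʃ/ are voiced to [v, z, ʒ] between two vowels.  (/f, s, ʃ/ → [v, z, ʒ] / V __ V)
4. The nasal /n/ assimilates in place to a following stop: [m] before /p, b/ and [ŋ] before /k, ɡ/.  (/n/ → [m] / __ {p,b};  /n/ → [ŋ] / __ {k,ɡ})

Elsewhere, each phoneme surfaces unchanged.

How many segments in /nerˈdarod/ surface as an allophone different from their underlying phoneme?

Segments that undergo a rule: /e/ → [ə] (rule 2); /r/ → [ɾ] (rule 1); /o/ → [ə] (rule 2).
All other segments surface unchanged.

3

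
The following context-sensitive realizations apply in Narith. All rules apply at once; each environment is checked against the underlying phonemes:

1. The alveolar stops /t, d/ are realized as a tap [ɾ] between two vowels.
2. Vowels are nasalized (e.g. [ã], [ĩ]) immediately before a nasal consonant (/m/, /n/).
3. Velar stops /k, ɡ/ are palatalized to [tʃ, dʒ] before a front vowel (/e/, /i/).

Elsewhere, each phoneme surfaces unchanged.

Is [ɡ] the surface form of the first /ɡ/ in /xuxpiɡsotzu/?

/ɡ/ (between /i/ and /s/): rule 3 targets it, but not before a front vowel → unchanged [ɡ].
The actual realization is [ɡ], which matches [ɡ].

Yes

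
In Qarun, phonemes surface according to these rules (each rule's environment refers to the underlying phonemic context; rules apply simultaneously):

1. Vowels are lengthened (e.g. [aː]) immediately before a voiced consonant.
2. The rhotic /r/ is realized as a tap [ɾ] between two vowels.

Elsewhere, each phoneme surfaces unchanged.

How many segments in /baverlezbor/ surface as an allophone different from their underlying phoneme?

4

Segments that undergo a rule: /a/ → [aː] (rule 1); /e/ → [eː] (rule 1); /e/ → [eː] (rule 1); /o/ → [oː] (rule 1).
All other segments surface unchanged.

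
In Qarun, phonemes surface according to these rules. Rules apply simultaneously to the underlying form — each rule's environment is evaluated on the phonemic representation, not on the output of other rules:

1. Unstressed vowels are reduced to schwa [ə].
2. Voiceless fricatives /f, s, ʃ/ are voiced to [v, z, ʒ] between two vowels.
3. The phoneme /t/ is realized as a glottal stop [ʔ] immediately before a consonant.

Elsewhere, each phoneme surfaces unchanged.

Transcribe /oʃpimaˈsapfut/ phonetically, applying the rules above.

[əʃpəməˈzapfət]

/o/ (word-initial): in an unstressed syllable, so rule 1 applies → [ə].
/ʃ/ — between /o/ and /p/; rule 2 does not apply here → [ʃ].
/p/ stays [p].
/i/ — between /p/ and /m/, in an unstressed syllable — surfaces as [ə] (rule 1).
/m/ (between /i/ and /a/) is unaffected → [m].
/a/ (between /m/ and /s/) occurs in an unstressed syllable → [ə] by rule 1.
/s/ — between /a/ and /a/, between two vowels — surfaces as [z] (rule 2).
/a/ (between /s/ and /p/) is in the target of rule 1 but the environment (in an unstressed syllable) is not met → [a].
/p/ — not in any rule's target class → [p].
/f/ (between /p/ and /u/): rule 2 targets it, but not between two vowels → unchanged [f].
/u/ (between /f/ and /t/): in an unstressed syllable, so rule 1 applies → [ə].
/t/ (word-final): rule 3 targets it, but not immediately before a consonant → unchanged [t].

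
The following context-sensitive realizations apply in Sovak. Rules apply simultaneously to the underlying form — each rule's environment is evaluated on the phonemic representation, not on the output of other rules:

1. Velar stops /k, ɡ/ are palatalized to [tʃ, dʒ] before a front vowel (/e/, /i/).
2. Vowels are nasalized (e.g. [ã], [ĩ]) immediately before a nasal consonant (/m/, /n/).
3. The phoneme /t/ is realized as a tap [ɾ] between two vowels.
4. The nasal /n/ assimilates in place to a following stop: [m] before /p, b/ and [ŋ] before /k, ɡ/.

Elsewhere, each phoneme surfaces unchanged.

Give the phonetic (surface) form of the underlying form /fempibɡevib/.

/e/ meets the environment for rule 2 (before a nasal consonant) → [ẽ].
/i/ — between /p/ and /b/; rule 2 does not apply here → [i].
/ɡ/ meets the environment for rule 1 (before a front vowel) → [dʒ].
/e/ (between /ɡ/ and /v/) fails the environment for rule 2, so it stays [e].
/i/ — between /v/ and /b/; rule 2 does not apply here → [i].

[fẽmpibdʒevib]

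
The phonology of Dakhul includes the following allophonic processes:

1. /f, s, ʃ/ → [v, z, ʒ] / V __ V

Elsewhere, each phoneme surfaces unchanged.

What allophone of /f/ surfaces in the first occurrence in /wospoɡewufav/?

/f/ meets the environment for rule 1 (between two vowels) → [v].

[v]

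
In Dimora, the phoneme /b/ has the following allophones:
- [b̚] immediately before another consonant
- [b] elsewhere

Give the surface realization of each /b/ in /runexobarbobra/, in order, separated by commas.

[b], [b], [b̚]

Occurrence 1 (position 7): no conditioning environment matches → elsewhere allophone [b].
Occurrence 2 (position 10): no conditioning environment matches → elsewhere allophone [b].
Occurrence 3 (position 12): immediately before another consonant → [b̚].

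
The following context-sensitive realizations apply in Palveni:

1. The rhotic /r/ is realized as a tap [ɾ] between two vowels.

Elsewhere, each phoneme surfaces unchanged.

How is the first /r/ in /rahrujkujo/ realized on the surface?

/r/ (word-initial): rule 1 targets it, but not between two vowels → unchanged [r].

[r]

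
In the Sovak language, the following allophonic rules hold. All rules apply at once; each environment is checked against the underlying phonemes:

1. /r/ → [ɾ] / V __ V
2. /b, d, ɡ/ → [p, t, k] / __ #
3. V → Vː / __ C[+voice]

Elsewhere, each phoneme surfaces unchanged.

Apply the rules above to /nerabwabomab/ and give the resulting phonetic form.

/n/ (word-initial) is unaffected → [n].
/e/ (between /n/ and /r/): before a voiced consonant, so rule 3 applies → [eː].
/r/ — between /e/ and /a/, between two vowels — surfaces as [ɾ] (rule 1).
Rule 3 applies to /a/ (between /r/ and /b/: before a voiced consonant) → [aː].
/b/ (between /a/ and /w/) fails the environment for rule 2, so it stays [b].
/w/ — not in any rule's target class → [w].
/a/ (between /w/ and /b/): before a voiced consonant, so rule 3 applies → [aː].
/b/ (between /a/ and /o/) fails the environment for rule 2, so it stays [b].
/o/ (between /b/ and /m/) occurs before a voiced consonant → [oː] by rule 3.
/m/ stays [m].
Rule 3 applies to /a/ (between /m/ and /b/: before a voiced consonant) → [aː].
/b/ — word-final, word-finally — surfaces as [p] (rule 2).

[neːɾaːbwaːboːmaːp]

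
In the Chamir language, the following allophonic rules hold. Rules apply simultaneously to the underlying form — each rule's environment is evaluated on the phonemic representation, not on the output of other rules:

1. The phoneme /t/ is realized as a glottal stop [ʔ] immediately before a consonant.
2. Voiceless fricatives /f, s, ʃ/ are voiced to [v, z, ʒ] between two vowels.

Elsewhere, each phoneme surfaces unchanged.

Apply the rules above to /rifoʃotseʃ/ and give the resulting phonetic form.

/r/ (word-initial): no rule targets it → [r].
/i/ stays [i].
/f/ (between /i/ and /o/) occurs between two vowels → [v] by rule 2.
/o/ stays [o].
/ʃ/ (between /o/ and /o/): between two vowels, so rule 2 applies → [ʒ].
/o/ stays [o].
/t/ (between /o/ and /s/): immediately before a consonant, so rule 1 applies → [ʔ].
/s/ — between /t/ and /e/; rule 2 does not apply here → [s].
/e/ — not in any rule's target class → [e].
/ʃ/ (word-final): rule 2 targets it, but not between two vowels → unchanged [ʃ].

[rivoʒoʔseʃ]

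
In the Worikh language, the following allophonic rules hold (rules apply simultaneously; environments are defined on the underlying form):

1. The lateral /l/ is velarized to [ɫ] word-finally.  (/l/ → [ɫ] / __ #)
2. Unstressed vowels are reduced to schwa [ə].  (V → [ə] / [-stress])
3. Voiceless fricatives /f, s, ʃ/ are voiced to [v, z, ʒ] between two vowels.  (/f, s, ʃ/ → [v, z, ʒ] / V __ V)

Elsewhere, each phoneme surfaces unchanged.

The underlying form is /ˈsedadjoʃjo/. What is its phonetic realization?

/s/ (word-initial) is in the target of rule 3 but the environment (between two vowels) is not met → [s].
/e/ (between /s/ and /d/): rule 2 targets it, but not in an unstressed syllable → unchanged [e].
/d/ — not in any rule's target class → [d].
/a/ meets the environment for rule 2 (in an unstressed syllable) → [ə].
/d/ stays [d].
/j/ stays [j].
/o/ (between /j/ and /ʃ/): in an unstressed syllable, so rule 2 applies → [ə].
/ʃ/ (between /o/ and /j/) fails the environment for rule 3, so it stays [ʃ].
/j/ stays [j].
/o/ meets the environment for rule 2 (in an unstressed syllable) → [ə].

[ˈsedədjəʃjə]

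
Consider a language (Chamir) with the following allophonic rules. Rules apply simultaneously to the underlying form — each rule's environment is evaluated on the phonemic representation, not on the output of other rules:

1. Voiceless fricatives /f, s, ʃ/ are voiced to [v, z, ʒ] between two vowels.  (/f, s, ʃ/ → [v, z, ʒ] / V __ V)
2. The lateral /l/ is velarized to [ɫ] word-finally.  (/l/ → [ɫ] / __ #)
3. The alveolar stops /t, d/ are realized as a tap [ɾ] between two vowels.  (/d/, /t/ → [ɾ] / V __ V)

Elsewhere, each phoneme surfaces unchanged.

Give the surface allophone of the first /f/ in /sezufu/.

[v]

Rule 1 applies to /f/ (between /u/ and /u/: between two vowels) → [v].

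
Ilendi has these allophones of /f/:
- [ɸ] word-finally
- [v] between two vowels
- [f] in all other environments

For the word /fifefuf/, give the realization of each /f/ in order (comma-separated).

[f], [v], [v], [ɸ]

Occurrence 1 (position 1): no conditioning environment matches → elsewhere allophone [f].
Occurrence 2 (position 3): between two vowels → [v].
Occurrence 3 (position 5): between two vowels → [v].
Occurrence 4 (position 7): word-finally → [ɸ].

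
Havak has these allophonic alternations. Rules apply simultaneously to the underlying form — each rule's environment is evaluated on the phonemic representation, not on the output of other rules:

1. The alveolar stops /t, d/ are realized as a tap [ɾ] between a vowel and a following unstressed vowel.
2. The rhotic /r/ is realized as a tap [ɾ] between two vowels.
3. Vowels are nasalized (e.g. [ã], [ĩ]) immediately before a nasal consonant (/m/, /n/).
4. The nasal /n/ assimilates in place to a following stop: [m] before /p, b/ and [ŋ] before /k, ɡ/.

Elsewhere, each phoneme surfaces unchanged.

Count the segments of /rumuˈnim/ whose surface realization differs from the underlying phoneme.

3

Segments that undergo a rule: /u/ → [ũ] (rule 3); /u/ → [ũ] (rule 3); /i/ → [ĩ] (rule 3).
All other segments surface unchanged.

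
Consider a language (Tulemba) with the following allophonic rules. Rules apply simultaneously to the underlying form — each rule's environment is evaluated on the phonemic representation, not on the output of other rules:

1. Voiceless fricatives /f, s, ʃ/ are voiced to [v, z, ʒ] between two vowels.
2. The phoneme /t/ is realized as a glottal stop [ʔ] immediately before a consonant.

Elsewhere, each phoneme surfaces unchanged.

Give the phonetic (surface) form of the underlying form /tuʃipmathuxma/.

/t/ (word-initial): rule 2 targets it, but not immediately before a consonant → unchanged [t].
/u/ stays [u].
/ʃ/ — between /u/ and /i/, between two vowels — surfaces as [ʒ] (rule 1).
/i/ (between /ʃ/ and /p/): no rule targets it → [i].
/p/ — not in any rule's target class → [p].
/m/ stays [m].
/a/ stays [a].
Rule 2 applies to /t/ (between /a/ and /h/: immediately before a consonant) → [ʔ].
/h/ stays [h].
/u/ (between /h/ and /x/) is unaffected → [u].
/x/ (between /u/ and /m/): no rule targets it → [x].
/m/ (between /x/ and /a/): no rule targets it → [m].
/a/ — not in any rule's target class → [a].

[tuʒipmaʔhuxma]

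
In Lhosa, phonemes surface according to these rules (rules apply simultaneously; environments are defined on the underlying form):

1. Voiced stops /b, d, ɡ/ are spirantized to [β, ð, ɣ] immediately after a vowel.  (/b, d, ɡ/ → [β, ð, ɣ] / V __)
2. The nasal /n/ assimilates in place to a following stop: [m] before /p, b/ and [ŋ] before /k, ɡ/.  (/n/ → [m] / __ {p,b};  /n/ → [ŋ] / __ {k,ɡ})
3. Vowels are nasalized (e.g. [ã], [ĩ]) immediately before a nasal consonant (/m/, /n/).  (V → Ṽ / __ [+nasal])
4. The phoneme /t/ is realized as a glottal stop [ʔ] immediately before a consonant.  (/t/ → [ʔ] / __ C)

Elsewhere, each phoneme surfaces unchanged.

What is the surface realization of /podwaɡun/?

[poðwaɣũn]

/p/ stays [p].
/o/ (between /p/ and /d/) fails the environment for rule 3, so it stays [o].
Rule 1 applies to /d/ (between /o/ and /w/: immediately after a vowel) → [ð].
/w/ (between /d/ and /a/) is unaffected → [w].
/a/ — between /w/ and /ɡ/; rule 3 does not apply here → [a].
/ɡ/ (between /a/ and /u/): immediately after a vowel, so rule 1 applies → [ɣ].
/u/ meets the environment for rule 3 (before a nasal consonant) → [ũ].
/n/ (word-final) is in the target of rule 2 but the environment (before a labial or velar stop) is not met → [n].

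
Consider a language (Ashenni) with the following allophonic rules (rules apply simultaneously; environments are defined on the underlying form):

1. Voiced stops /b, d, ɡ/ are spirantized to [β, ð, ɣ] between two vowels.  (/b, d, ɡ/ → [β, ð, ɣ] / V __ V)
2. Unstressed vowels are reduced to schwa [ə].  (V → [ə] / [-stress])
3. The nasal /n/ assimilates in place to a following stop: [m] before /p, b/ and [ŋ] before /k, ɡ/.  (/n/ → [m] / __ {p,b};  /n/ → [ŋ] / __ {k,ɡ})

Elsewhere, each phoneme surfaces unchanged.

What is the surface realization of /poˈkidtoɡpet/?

[pəˈkidtəɡpət]

/p/ stays [p].
/o/ (between /p/ and /k/) occurs in an unstressed syllable → [ə] by rule 2.
/k/ stays [k].
/i/ (between /k/ and /d/) is in the target of rule 2 but the environment (in an unstressed syllable) is not met → [i].
/d/ — between /i/ and /t/; rule 1 does not apply here → [d].
/t/ — not in any rule's target class → [t].
/o/ — between /t/ and /ɡ/, in an unstressed syllable — surfaces as [ə] (rule 2).
/ɡ/ — between /o/ and /p/; rule 1 does not apply here → [ɡ].
/p/ stays [p].
/e/ meets the environment for rule 2 (in an unstressed syllable) → [ə].
/t/ (word-final) is unaffected → [t].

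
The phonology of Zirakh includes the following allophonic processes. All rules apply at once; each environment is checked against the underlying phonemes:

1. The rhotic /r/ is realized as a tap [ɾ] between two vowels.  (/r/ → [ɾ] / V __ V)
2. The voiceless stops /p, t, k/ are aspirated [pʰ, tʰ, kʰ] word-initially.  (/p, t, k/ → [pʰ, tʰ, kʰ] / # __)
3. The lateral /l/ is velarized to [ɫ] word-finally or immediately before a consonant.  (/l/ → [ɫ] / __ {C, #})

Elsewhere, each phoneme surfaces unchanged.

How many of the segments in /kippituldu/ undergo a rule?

Segments that undergo a rule: /k/ → [kʰ] (rule 2); /l/ → [ɫ] (rule 3).
All other segments surface unchanged.

2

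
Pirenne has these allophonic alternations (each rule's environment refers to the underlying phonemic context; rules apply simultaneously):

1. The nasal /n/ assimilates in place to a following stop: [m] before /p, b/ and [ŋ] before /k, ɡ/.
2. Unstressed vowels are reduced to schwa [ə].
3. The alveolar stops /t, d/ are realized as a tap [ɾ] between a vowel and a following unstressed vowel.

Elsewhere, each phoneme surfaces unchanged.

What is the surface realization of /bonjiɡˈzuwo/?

/b/ (word-initial) is unaffected → [b].
/o/ (between /b/ and /n/): in an unstressed syllable, so rule 2 applies → [ə].
/n/ (between /o/ and /j/): rule 1 targets it, but not before a labial or velar stop → unchanged [n].
/j/ stays [j].
/i/ (between /j/ and /ɡ/) occurs in an unstressed syllable → [ə] by rule 2.
/ɡ/ — not in any rule's target class → [ɡ].
/z/ — not in any rule's target class → [z].
/u/ (between /z/ and /w/): rule 2 targets it, but not in an unstressed syllable → unchanged [u].
/w/ (between /u/ and /o/): no rule targets it → [w].
/o/ meets the environment for rule 2 (in an unstressed syllable) → [ə].

[bənjəɡˈzuwə]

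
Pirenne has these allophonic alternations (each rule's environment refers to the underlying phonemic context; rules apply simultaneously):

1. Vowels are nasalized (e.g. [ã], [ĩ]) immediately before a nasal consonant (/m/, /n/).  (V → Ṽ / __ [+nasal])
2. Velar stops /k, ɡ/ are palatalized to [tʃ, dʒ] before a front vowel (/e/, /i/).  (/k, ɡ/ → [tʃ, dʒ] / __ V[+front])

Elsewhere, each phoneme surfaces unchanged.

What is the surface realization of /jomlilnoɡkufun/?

[jõmlilnoɡkufũn]

/j/ — not in any rule's target class → [j].
Rule 1 applies to /o/ (between /j/ and /m/: before a nasal consonant) → [õ].
/m/ (between /o/ and /l/): no rule targets it → [m].
/l/ — not in any rule's target class → [l].
/i/ (between /l/ and /l/) is in the target of rule 1 but the environment (before a nasal consonant) is not met → [i].
/l/ (between /i/ and /n/) is unaffected → [l].
/n/ (between /l/ and /o/) is unaffected → [n].
/o/ — between /n/ and /ɡ/; rule 1 does not apply here → [o].
/ɡ/ — between /o/ and /k/; rule 2 does not apply here → [ɡ].
/k/ (between /ɡ/ and /u/) is in the target of rule 2 but the environment (before a front vowel) is not met → [k].
/u/ — between /k/ and /f/; rule 1 does not apply here → [u].
/f/ stays [f].
/u/ (between /f/ and /n/): before a nasal consonant, so rule 1 applies → [ũ].
/n/ (word-final): no rule targets it → [n].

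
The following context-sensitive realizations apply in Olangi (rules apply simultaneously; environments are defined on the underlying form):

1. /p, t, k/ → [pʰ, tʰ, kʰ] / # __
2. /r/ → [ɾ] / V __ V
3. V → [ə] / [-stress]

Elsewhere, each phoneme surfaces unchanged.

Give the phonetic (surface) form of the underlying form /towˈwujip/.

Rule 1 applies to /t/ (word-initial: word-initially) → [tʰ].
/o/ meets the environment for rule 3 (in an unstressed syllable) → [ə].
/u/ — between /w/ and /j/; rule 3 does not apply here → [u].
Rule 3 applies to /i/ (between /j/ and /p/: in an unstressed syllable) → [ə].
/p/ (word-final): rule 1 targets it, but not word-initially → unchanged [p].

[tʰəwˈwujəp]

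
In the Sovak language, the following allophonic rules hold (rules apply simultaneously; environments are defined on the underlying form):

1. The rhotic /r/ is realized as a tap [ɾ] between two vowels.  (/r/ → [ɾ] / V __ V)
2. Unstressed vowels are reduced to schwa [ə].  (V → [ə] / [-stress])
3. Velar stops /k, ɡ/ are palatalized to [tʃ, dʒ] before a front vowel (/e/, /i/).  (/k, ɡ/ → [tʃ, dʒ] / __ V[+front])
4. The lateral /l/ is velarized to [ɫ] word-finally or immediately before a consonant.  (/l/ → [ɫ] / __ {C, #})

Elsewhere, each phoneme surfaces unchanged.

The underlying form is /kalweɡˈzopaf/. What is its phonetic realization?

[kəɫwəɡˈzopəf]

/k/ (word-initial) is in the target of rule 3 but the environment (before a front vowel) is not met → [k].
/a/ — between /k/ and /l/, in an unstressed syllable — surfaces as [ə] (rule 2).
/l/ meets the environment for rule 4 (word-finally or immediately before a consonant) → [ɫ].
/w/ (between /l/ and /e/): no rule targets it → [w].
/e/ — between /w/ and /ɡ/, in an unstressed syllable — surfaces as [ə] (rule 2).
/ɡ/ (between /e/ and /z/) is in the target of rule 3 but the environment (before a front vowel) is not met → [ɡ].
/z/ (between /ɡ/ and /o/): no rule targets it → [z].
/o/ (between /z/ and /p/) is in the target of rule 2 but the environment (in an unstressed syllable) is not met → [o].
/p/ (between /o/ and /a/): no rule targets it → [p].
/a/ meets the environment for rule 2 (in an unstressed syllable) → [ə].
/f/ — not in any rule's target class → [f].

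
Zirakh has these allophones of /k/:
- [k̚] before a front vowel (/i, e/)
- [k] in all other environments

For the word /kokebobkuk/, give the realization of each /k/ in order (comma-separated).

Occurrence 1 (position 1): no conditioning environment matches → elsewhere allophone [k].
Occurrence 2 (position 3): before a front vowel (/i, e/) → [k̚].
Occurrence 3 (position 8): no conditioning environment matches → elsewhere allophone [k].
Occurrence 4 (position 10): no conditioning environment matches → elsewhere allophone [k].

[k], [k̚], [k], [k]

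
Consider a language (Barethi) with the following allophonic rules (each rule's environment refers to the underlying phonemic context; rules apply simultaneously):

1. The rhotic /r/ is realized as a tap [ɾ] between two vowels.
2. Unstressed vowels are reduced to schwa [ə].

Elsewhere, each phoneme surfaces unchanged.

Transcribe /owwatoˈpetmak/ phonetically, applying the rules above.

[əwwətəˈpetmək]

/o/ (word-initial) occurs in an unstressed syllable → [ə] by rule 2.
/w/ — not in any rule's target class → [w].
/w/ — not in any rule's target class → [w].
/a/ (between /w/ and /t/): in an unstressed syllable, so rule 2 applies → [ə].
/t/ stays [t].
Rule 2 applies to /o/ (between /t/ and /p/: in an unstressed syllable) → [ə].
/p/ (between /o/ and /e/): no rule targets it → [p].
/e/ (between /p/ and /t/): rule 2 targets it, but not in an unstressed syllable → unchanged [e].
/t/ — not in any rule's target class → [t].
/m/ (between /t/ and /a/): no rule targets it → [m].
/a/ — between /m/ and /k/, in an unstressed syllable — surfaces as [ə] (rule 2).
/k/ (word-final) is unaffected → [k].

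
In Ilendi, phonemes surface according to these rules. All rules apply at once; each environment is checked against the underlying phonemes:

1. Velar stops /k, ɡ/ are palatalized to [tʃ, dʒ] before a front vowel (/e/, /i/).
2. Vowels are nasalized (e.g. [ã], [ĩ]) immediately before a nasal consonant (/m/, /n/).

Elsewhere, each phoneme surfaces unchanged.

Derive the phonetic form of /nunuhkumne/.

/n/ (word-initial) is unaffected → [n].
/u/ meets the environment for rule 2 (before a nasal consonant) → [ũ].
/n/ — not in any rule's target class → [n].
/u/ (between /n/ and /h/) is in the target of rule 2 but the environment (before a nasal consonant) is not met → [u].
/h/ stays [h].
/k/ (between /h/ and /u/): rule 1 targets it, but not before a front vowel → unchanged [k].
/u/ (between /k/ and /m/) occurs before a nasal consonant → [ũ] by rule 2.
/m/ (between /u/ and /n/): no rule targets it → [m].
/n/ — not in any rule's target class → [n].
/e/ (word-final): rule 2 targets it, but not before a nasal consonant → unchanged [e].

[nũnuhkũmne]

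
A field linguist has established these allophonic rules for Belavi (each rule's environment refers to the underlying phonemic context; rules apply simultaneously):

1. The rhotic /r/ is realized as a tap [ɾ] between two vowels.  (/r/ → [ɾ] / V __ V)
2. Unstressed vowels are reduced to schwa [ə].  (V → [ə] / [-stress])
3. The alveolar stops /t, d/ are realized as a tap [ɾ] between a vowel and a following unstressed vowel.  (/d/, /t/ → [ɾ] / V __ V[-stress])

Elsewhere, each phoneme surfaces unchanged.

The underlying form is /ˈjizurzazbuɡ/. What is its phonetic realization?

/i/ — between /j/ and /z/; rule 2 does not apply here → [i].
/u/ meets the environment for rule 2 (in an unstressed syllable) → [ə].
/r/ (between /u/ and /z/): rule 1 targets it, but not between two vowels → unchanged [r].
/a/ (between /z/ and /z/) occurs in an unstressed syllable → [ə] by rule 2.
/u/ meets the environment for rule 2 (in an unstressed syllable) → [ə].

[ˈjizərzəzbəɡ]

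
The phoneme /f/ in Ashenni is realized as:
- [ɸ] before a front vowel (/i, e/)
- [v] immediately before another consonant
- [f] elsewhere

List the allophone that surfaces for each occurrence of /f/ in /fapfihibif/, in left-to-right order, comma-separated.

Occurrence 1 (position 1): no conditioning environment matches → elsewhere allophone [f].
Occurrence 2 (position 4): before a front vowel (/i, e/) → [ɸ].
Occurrence 3 (position 10): no conditioning environment matches → elsewhere allophone [f].

[f], [ɸ], [f]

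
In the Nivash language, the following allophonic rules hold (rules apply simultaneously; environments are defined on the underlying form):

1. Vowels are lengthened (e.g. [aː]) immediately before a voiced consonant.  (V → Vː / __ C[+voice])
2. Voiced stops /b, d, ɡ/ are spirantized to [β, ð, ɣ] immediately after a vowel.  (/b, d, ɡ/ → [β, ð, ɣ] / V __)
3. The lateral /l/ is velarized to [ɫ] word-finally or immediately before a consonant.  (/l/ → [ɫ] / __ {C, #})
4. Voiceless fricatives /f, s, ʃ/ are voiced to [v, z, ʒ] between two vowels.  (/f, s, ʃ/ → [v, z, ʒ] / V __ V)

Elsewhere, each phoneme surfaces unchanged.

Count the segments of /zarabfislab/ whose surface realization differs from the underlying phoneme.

5

Segments that undergo a rule: /a/ → [aː] (rule 1); /a/ → [aː] (rule 1); /b/ → [β] (rule 2); /a/ → [aː] (rule 1); /b/ → [β] (rule 2).
All other segments surface unchanged.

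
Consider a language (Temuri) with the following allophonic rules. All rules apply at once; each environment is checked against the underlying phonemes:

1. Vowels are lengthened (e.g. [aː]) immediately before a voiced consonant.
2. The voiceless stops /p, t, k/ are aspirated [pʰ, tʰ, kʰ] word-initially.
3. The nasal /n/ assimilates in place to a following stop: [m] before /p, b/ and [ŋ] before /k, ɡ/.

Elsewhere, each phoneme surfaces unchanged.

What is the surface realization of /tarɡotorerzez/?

/t/ meets the environment for rule 2 (word-initially) → [tʰ].
/a/ meets the environment for rule 1 (before a voiced consonant) → [aː].
/r/ stays [r].
/ɡ/ — not in any rule's target class → [ɡ].
/o/ (between /ɡ/ and /t/) is in the target of rule 1 but the environment (before a voiced consonant) is not met → [o].
/t/ (between /o/ and /o/): rule 2 targets it, but not word-initially → unchanged [t].
/o/ meets the environment for rule 1 (before a voiced consonant) → [oː].
/r/ (between /o/ and /e/): no rule targets it → [r].
/e/ (between /r/ and /r/) occurs before a voiced consonant → [eː] by rule 1.
/r/ stays [r].
/z/ (between /r/ and /e/) is unaffected → [z].
/e/ meets the environment for rule 1 (before a voiced consonant) → [eː].
/z/ (word-final): no rule targets it → [z].

[tʰaːrɡotoːreːrzeːz]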